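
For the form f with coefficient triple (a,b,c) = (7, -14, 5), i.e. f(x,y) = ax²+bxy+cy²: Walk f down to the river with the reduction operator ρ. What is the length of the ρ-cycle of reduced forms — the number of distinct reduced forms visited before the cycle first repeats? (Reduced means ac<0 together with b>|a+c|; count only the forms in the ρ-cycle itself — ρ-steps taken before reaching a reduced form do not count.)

D = 56, ⌊√D⌋ = 7
descent: ρ → (5,4,-2)  [lands on river]
river: ρ → (-2,4,5)
river: ρ → (5,6,-1)
river: ρ → (-1,6,5)
ρ-cycle length = 4 (tail of 1 descent step not counted)

4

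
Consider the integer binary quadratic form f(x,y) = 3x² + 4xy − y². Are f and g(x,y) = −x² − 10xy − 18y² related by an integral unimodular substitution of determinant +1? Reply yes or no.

D₁ = 28, D₂ = 28
river cycle of f (length 4): (-1, 4, 3), (3, 2, -2), (-2, 2, 3), (3, 4, -1)
river cycle of g (length 4): (-1, 4, 3), (3, 2, -2), (-2, 2, 3), (3, 4, -1)
cycles coincide ⇒ equivalent

yes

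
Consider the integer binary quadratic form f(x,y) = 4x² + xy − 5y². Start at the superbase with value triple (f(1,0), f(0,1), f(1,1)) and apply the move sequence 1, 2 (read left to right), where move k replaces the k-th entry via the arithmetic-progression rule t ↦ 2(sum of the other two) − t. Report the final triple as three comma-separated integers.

start (4,-5,0) = (f(1,0),f(0,1),f(1,1))
replace slot 1: 2·((-5)+0) − 4 = -14 → (-14,-5,0)
replace slot 2: 2·((-14)+0) − (-5) = -23 → (-14,-23,0)

-14,-23,0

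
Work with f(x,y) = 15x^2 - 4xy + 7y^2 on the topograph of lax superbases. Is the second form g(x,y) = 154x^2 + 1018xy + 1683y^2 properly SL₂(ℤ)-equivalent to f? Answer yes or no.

D₁ = -404, D₂ = -404
f: flip: (15,-4,7)→(7,4,15)
f: reduced (well bottom): (7,4,15) with a≤c, −a<b≤a
g: translate: b→94 (≡1018 mod 308), so (154,1018,1683)→(154,94,15)
g: flip: (154,94,15)→(15,-94,154)
g: translate: b→-4 (≡-94 mod 30), so (15,-94,154)→(15,-4,7)
g: flip: (15,-4,7)→(7,4,15)
g: reduced (well bottom): (7,4,15) with a≤c, −a<b≤a
reduced forms (7, 4, 15) vs (7, 4, 15) ⇒ equivalent

yes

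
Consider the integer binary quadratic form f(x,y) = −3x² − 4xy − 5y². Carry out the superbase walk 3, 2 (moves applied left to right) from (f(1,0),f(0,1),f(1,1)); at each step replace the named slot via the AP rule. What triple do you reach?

start (-3,-5,-12) = (f(1,0),f(0,1),f(1,1))
replace slot 3: 2·((-3)+(-5)) − (-12) = -4 → (-3,-5,-4)
replace slot 2: 2·((-3)+(-4)) − (-5) = -9 → (-3,-9,-4)

-3,-9,-4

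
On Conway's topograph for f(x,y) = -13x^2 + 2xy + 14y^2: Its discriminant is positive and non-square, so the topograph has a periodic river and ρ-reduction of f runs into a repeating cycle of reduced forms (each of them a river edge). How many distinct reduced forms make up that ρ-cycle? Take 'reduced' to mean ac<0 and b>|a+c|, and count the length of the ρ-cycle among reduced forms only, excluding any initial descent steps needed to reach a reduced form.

D = 732, ⌊√D⌋ = 27
river: ρ → (14,26,-1)
river: ρ → (-1,26,14)
river: ρ → (14,2,-13)
river: ρ → (-13,24,3)
river: ρ → (3,24,-13)
river: ρ → (-13,2,14)
ρ-cycle length = 6 (tail of 0 descent steps not counted)

6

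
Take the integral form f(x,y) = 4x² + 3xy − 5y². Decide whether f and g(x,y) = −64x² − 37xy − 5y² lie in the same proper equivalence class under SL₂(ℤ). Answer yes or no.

D₁ = 89, D₂ = 89
river cycle of f (length 14): (-5, 7, 2), (2, 9, -1), (-1, 9, 2), (2, 7, -5), (-5, 3, 4), (4, 5, -4), (-4, 3, 5), (5, 7, -2), (-2, 9, 1), (1, 9, -2), … (4 more)
river cycle of g (length 14): (-5, 7, 2), (2, 9, -1), (-1, 9, 2), (2, 7, -5), (-5, 3, 4), (4, 5, -4), (-4, 3, 5), (5, 7, -2), (-2, 9, 1), (1, 9, -2), … (4 more)
cycles coincide ⇒ equivalent

yes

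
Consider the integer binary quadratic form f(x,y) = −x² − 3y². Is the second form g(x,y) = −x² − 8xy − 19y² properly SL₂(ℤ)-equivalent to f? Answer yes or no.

D₁ = -12, D₂ = -12
f is negative-definite; reduce −f:
−f: reduced (well bottom): (1,0,3) with a≤c, −a<b≤a
flip sign back: reduced form of f is (-1,0,-3)
g is negative-definite; reduce −g:
−g: translate: b→0 (≡8 mod 2), so (1,8,19)→(1,0,3)
−g: reduced (well bottom): (1,0,3) with a≤c, −a<b≤a
flip sign back: reduced form of g is (-1,0,-3)
reduced forms (-1, 0, -3) vs (-1, 0, -3) ⇒ equivalent

yes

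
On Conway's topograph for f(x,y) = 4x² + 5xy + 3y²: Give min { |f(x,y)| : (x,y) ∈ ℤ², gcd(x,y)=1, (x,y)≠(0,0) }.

translate: b→-3 (≡5 mod 8), so (4,5,3)→(4,-3,2)
flip: (4,-3,2)→(2,3,4)
translate: b→-1 (≡3 mod 4), so (2,3,4)→(2,-1,3)
reduced (well bottom): (2,-1,3) with a≤c, −a<b≤a
well minimum = a = 2

2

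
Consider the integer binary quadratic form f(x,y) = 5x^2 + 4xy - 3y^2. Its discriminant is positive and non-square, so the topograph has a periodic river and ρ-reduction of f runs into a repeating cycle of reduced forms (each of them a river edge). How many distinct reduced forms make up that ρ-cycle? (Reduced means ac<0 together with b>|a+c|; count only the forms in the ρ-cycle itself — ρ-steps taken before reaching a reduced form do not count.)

D = 76, ⌊√D⌋ = 8
river: ρ → (-3,8,1)
river: ρ → (1,8,-3)
river: ρ → (-3,4,5)
river: ρ → (5,6,-2)
river: ρ → (-2,6,5)
river: ρ → (5,4,-3)
ρ-cycle length = 6 (tail of 0 descent steps not counted)

6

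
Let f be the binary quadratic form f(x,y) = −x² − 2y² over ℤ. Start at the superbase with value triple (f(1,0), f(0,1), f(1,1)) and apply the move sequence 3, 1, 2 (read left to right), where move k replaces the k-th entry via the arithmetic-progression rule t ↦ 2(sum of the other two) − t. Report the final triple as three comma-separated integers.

start (-1,-2,-3) = (f(1,0),f(0,1),f(1,1))
replace slot 3: 2·((-1)+(-2)) − (-3) = -3 → (-1,-2,-3)
replace slot 1: 2·((-2)+(-3)) − (-1) = -9 → (-9,-2,-3)
replace slot 2: 2·((-9)+(-3)) − (-2) = -22 → (-9,-22,-3)

-9,-22,-3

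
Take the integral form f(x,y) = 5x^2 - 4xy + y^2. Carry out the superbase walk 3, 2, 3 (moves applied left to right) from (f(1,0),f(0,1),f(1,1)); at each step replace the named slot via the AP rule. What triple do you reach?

start (5,1,2) = (f(1,0),f(0,1),f(1,1))
replace slot 3: 2·(5+1) − 2 = 10 → (5,1,10)
replace slot 2: 2·(5+10) − 1 = 29 → (5,29,10)
replace slot 3: 2·(5+29) − 10 = 58 → (5,29,58)

5,29,58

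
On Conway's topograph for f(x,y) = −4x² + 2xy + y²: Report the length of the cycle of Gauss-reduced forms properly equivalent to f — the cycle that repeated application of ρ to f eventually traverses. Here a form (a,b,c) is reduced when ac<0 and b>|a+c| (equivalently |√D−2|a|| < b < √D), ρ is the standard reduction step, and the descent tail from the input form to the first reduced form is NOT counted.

D = 20, ⌊√D⌋ = 4
descent: ρ → (1,4,-1)  [lands on river]
river: ρ → (-1,4,1)
ρ-cycle length = 2 (tail of 1 descent step not counted)

2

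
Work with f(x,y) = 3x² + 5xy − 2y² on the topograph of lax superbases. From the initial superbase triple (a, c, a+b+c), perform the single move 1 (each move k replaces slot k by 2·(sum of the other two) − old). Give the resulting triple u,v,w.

start (3,-2,6) = (f(1,0),f(0,1),f(1,1))
replace slot 1: 2·((-2)+6) − 3 = 5 → (5,-2,6)

5,-2,6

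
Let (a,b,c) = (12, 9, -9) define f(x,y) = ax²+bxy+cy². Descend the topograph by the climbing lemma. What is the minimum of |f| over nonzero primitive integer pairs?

river: ρ → (-9,9,12)
river: ρ → (12,15,-6)
river: ρ → (-6,21,3)
river: ρ → (3,21,-6)
river: ρ → (-6,15,12)
river: ρ → (12,9,-9)
closes: descent 0, river 6
min |a| on river = 3

3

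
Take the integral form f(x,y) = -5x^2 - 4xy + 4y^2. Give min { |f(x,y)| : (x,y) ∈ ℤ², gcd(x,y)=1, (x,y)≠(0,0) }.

descent: ρ → (4,4,-5)  [lands on river]
river: ρ → (-5,6,3)
river: ρ → (3,6,-5)
river: ρ → (-5,4,4)
closes: descent 1, river 4
min |a| on river = 3

3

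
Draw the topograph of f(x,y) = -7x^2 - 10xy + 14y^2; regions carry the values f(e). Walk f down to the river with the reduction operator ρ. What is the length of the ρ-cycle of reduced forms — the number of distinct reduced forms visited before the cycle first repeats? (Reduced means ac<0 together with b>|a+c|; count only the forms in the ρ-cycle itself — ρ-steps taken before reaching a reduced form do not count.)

D = 492, ⌊√D⌋ = 22
descent: ρ → (14,10,-7)  [lands on river]
river: ρ → (-7,18,6)
river: ρ → (6,18,-7)
river: ρ → (-7,10,14)
river: ρ → (14,18,-3)
river: ρ → (-3,18,14)
ρ-cycle length = 6 (tail of 1 descent step not counted)

6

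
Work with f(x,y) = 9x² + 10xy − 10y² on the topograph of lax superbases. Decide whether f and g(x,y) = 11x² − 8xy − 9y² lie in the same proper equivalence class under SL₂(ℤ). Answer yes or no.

D₁ = 460, D₂ = 460
river cycle of f (length 10): (-10, 10, 9), (9, 8, -11), (-11, 14, 6), (6, 10, -15), (-15, 20, 1), (1, 20, -15), (-15, 10, 6), (6, 14, -11), (-11, 8, 9), (9, 10, -10)
river cycle of g (length 10): (-9, 8, 11), (11, 14, -6), (-6, 10, 15), (15, 20, -1), (-1, 20, 15), (15, 10, -6), (-6, 14, 11), (11, 8, -9), (-9, 10, 10), (10, 10, -9)
cycles differ ⇒ inequivalent

no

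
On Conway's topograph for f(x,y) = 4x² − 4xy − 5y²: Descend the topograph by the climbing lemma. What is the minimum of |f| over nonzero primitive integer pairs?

descent: ρ → (-5,4,4)  [lands on river]
river: ρ → (4,4,-5)
river: ρ → (-5,6,3)
river: ρ → (3,6,-5)
closes: descent 1, river 4
min |a| on river = 3

3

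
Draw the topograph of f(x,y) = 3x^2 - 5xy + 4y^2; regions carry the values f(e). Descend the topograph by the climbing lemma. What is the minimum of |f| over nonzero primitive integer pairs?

translate: b→1 (≡-5 mod 6), so (3,-5,4)→(3,1,2)
flip: (3,1,2)→(2,-1,3)
reduced (well bottom): (2,-1,3) with a≤c, −a<b≤a
well minimum = a = 2

2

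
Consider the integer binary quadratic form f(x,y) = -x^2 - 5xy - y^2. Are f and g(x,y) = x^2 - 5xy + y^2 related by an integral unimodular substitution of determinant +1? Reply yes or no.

D₁ = 21, D₂ = 21
river cycle of f (length 2): (-1, 3, 3), (3, 3, -1)
river cycle of g (length 2): (1, 3, -3), (-3, 3, 1)
cycles differ ⇒ inequivalent

no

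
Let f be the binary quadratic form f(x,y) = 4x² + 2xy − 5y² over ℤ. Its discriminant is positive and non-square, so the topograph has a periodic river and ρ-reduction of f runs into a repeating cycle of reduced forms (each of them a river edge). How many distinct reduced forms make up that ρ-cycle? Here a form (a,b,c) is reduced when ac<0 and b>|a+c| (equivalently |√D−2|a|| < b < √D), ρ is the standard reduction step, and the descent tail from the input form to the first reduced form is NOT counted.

D = 84, ⌊√D⌋ = 9
river: ρ → (-5,8,1)
river: ρ → (1,8,-5)
river: ρ → (-5,2,4)
river: ρ → (4,6,-3)
river: ρ → (-3,6,4)
river: ρ → (4,2,-5)
ρ-cycle length = 6 (tail of 0 descent steps not counted)

6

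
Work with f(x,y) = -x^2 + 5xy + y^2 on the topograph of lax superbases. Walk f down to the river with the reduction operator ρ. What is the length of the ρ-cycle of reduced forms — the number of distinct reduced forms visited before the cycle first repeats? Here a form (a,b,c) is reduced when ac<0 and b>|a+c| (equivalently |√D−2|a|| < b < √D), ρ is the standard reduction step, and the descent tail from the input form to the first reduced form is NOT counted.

D = 29, ⌊√D⌋ = 5
river: ρ → (1,5,-1)
river: ρ → (-1,5,1)
ρ-cycle length = 2 (tail of 0 descent steps not counted)

2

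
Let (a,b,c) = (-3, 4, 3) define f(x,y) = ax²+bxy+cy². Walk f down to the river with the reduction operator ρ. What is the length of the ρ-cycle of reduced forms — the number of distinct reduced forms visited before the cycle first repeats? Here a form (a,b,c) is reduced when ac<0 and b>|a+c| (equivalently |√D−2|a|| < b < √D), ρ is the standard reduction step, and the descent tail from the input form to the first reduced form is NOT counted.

D = 52, ⌊√D⌋ = 7
river: ρ → (3,2,-4)
river: ρ → (-4,6,1)
river: ρ → (1,6,-4)
river: ρ → (-4,2,3)
river: ρ → (3,4,-3)
river: ρ → (-3,2,4)
river: ρ → (4,6,-1)
river: ρ → (-1,6,4)
river: ρ → (4,2,-3)
river: ρ → (-3,4,3)
ρ-cycle length = 10 (tail of 0 descent steps not counted)

10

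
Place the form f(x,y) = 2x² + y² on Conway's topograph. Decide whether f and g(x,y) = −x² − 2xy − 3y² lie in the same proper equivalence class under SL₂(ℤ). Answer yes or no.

D₁ = -8, D₂ = -8
f: flip: (2,0,1)→(1,0,2)
f: reduced (well bottom): (1,0,2) with a≤c, −a<b≤a
g is negative-definite; reduce −g:
−g: translate: b→0 (≡2 mod 2), so (1,2,3)→(1,0,2)
−g: reduced (well bottom): (1,0,2) with a≤c, −a<b≤a
flip sign back: reduced form of g is (-1,0,-2)
reduced forms (1, 0, 2) vs (-1, 0, -2) ⇒ inequivalent

no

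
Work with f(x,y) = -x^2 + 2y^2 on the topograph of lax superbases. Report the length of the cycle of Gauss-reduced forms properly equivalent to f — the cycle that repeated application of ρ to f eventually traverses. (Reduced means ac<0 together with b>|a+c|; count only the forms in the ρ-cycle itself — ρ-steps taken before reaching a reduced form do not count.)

D = 8, ⌊√D⌋ = 2
descent: ρ → (2,0,-1)
descent: ρ → (-1,2,1)  [lands on river]
river: ρ → (1,2,-1)
ρ-cycle length = 2 (tail of 2 descent steps not counted)

2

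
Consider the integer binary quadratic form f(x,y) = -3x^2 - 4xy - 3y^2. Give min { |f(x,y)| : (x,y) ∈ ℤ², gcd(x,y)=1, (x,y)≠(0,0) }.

translate: b→-2 (≡4 mod 6), so (3,4,3)→(3,-2,2)
flip: (3,-2,2)→(2,2,3)
reduced (well bottom): (2,2,3) with a≤c, −a<b≤a
well minimum |f| = |-2| = 2 (negative-definite)

2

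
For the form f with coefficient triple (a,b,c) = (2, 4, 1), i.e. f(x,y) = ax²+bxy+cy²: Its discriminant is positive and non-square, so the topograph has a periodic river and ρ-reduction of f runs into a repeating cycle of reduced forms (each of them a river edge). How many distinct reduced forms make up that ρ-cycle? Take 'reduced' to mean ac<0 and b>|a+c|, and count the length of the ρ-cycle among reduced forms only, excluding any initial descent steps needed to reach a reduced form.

D = 8, ⌊√D⌋ = 2
descent: ρ → (1,2,-1)  [lands on river]
river: ρ → (-1,2,1)
ρ-cycle length = 2 (tail of 1 descent step not counted)

2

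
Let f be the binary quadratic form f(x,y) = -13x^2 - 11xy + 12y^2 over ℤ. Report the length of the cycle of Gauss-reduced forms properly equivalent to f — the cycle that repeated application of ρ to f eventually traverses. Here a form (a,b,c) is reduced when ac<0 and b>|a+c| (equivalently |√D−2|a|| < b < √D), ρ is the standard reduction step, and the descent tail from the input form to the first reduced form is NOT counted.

D = 745, ⌊√D⌋ = 27
descent: ρ → (12,11,-13)  [lands on river]
river: ρ → (-13,15,10)
river: ρ → (10,25,-3)
river: ρ → (-3,23,18)
river: ρ → (18,13,-8)
river: ρ → (-8,19,12)
river: ρ → (12,5,-15)
river: ρ → (-15,25,2)
river: ρ → (2,27,-2)
river: ρ → (-2,25,15)
river: ρ → (15,5,-12)
river: ρ → (-12,19,8)
river: ρ → (8,13,-18)
river: ρ → (-18,23,3)
river: ρ → (3,25,-10)
river: ρ → (-10,15,13)
river: ρ → (13,11,-12)
river: ρ → (-12,13,12)
ρ-cycle length = 18 (tail of 1 descent step not counted)

18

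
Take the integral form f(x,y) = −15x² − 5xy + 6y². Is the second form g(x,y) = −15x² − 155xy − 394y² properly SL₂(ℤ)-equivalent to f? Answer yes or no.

D₁ = 385, D₂ = 385
river cycle of f (length 12): (6, 17, -4), (-4, 15, 10), (10, 5, -9), (-9, 13, 6), (6, 11, -11), (-11, 11, 6), (6, 13, -9), (-9, 5, 10), (10, 15, -4), (-4, 17, 6), … (2 more)
river cycle of g (length 12): (6, 17, -4), (-4, 15, 10), (10, 5, -9), (-9, 13, 6), (6, 11, -11), (-11, 11, 6), (6, 13, -9), (-9, 5, 10), (10, 15, -4), (-4, 17, 6), … (2 more)
cycles coincide ⇒ equivalent

yes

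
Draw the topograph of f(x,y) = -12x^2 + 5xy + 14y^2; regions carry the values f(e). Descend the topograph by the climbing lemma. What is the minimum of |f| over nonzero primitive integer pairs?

river: ρ → (14,23,-3)
river: ρ → (-3,25,6)
river: ρ → (6,23,-7)
river: ρ → (-7,19,12)
river: ρ → (12,5,-14)
river: ρ → (-14,23,3)
river: ρ → (3,25,-6)
river: ρ → (-6,23,7)
river: ρ → (7,19,-12)
river: ρ → (-12,5,14)
closes: descent 0, river 10
min |a| on river = 3

3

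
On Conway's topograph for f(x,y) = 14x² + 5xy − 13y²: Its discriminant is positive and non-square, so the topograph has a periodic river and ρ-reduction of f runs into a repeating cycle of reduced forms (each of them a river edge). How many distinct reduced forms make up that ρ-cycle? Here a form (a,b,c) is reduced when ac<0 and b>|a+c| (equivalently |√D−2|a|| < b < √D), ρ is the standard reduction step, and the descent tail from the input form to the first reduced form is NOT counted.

D = 753, ⌊√D⌋ = 27
river: ρ → (-13,21,6)
river: ρ → (6,27,-1)
river: ρ → (-1,27,6)
river: ρ → (6,21,-13)
river: ρ → (-13,5,14)
river: ρ → (14,23,-4)
river: ρ → (-4,25,8)
river: ρ → (8,23,-7)
river: ρ → (-7,19,14)
river: ρ → (14,9,-12)
river: ρ → (-12,15,11)
river: ρ → (11,7,-16)
river: ρ → (-16,25,2)
river: ρ → (2,27,-3)
river: ρ → (-3,27,2)
river: ρ → (2,25,-16)
river: ρ → (-16,7,11)
river: ρ → (11,15,-12)
river: ρ → (-12,9,14)
river: ρ → (14,19,-7)
river: ρ → (-7,23,8)
river: ρ → (8,25,-4)
river: ρ → (-4,23,14)
river: ρ → (14,5,-13)
ρ-cycle length = 24 (tail of 0 descent steps not counted)

24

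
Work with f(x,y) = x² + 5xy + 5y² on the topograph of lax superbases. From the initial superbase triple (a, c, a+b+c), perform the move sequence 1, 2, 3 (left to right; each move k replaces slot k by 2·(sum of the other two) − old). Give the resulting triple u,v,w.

start (1,5,11) = (f(1,0),f(0,1),f(1,1))
replace slot 1: 2·(5+11) − 1 = 31 → (31,5,11)
replace slot 2: 2·(31+11) − 5 = 79 → (31,79,11)
replace slot 3: 2·(31+79) − 11 = 209 → (31,79,209)

31,79,209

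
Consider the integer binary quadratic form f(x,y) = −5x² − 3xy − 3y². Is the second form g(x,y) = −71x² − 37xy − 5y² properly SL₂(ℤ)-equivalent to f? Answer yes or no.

D₁ = -51, D₂ = -51
f is negative-definite; reduce −f:
−f: flip: (5,3,3)→(3,-3,5)
−f: translate: b→3 (≡-3 mod 6), so (3,-3,5)→(3,3,5)
−f: reduced (well bottom): (3,3,5) with a≤c, −a<b≤a
flip sign back: reduced form of f is (-3,-3,-5)
g is negative-definite; reduce −g:
−g: flip: (71,37,5)→(5,-37,71)
−g: translate: b→3 (≡-37 mod 10), so (5,-37,71)→(5,3,3)
−g: flip: (5,3,3)→(3,-3,5)
−g: translate: b→3 (≡-3 mod 6), so (3,-3,5)→(3,3,5)
−g: reduced (well bottom): (3,3,5) with a≤c, −a<b≤a
flip sign back: reduced form of g is (-3,-3,-5)
reduced forms (-3, -3, -5) vs (-3, -3, -5) ⇒ equivalent

yes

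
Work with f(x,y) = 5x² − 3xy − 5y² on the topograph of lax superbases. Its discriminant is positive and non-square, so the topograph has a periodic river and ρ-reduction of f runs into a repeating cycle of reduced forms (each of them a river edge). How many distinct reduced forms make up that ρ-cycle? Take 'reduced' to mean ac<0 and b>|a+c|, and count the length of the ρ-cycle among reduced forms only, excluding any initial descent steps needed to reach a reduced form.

D = 109, ⌊√D⌋ = 10
descent: ρ → (-5,3,5)  [lands on river]
river: ρ → (5,7,-3)
river: ρ → (-3,5,7)
river: ρ → (7,9,-1)
river: ρ → (-1,9,7)
river: ρ → (7,5,-3)
river: ρ → (-3,7,5)
river: ρ → (5,3,-5)
river: ρ → (-5,7,3)
river: ρ → (3,5,-7)
river: ρ → (-7,9,1)
river: ρ → (1,9,-7)
river: ρ → (-7,5,3)
river: ρ → (3,7,-5)
ρ-cycle length = 14 (tail of 1 descent step not counted)

14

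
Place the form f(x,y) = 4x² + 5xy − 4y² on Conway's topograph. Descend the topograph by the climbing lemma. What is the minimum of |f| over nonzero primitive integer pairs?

river: ρ → (-4,3,5)
river: ρ → (5,7,-2)
river: ρ → (-2,9,1)
river: ρ → (1,9,-2)
river: ρ → (-2,7,5)
river: ρ → (5,3,-4)
river: ρ → (-4,5,4)
river: ρ → (4,3,-5)
river: ρ → (-5,7,2)
river: ρ → (2,9,-1)
river: ρ → (-1,9,2)
river: ρ → (2,7,-5)
river: ρ → (-5,3,4)
river: ρ → (4,5,-4)
closes: descent 0, river 14
min |a| on river = 1

1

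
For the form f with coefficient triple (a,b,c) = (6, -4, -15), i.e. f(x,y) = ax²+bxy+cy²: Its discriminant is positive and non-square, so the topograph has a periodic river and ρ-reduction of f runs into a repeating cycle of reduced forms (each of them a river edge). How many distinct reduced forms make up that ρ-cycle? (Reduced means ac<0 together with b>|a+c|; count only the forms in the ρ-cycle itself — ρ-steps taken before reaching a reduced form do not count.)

D = 376, ⌊√D⌋ = 19
descent: ρ → (-15,4,6)
descent: ρ → (6,8,-13)  [lands on river]
river: ρ → (-13,18,1)
river: ρ → (1,18,-13)
river: ρ → (-13,8,6)
river: ρ → (6,16,-5)
river: ρ → (-5,14,9)
river: ρ → (9,4,-10)
river: ρ → (-10,16,3)
river: ρ → (3,14,-15)
river: ρ → (-15,16,2)
river: ρ → (2,16,-15)
river: ρ → (-15,14,3)
river: ρ → (3,16,-10)
river: ρ → (-10,4,9)
river: ρ → (9,14,-5)
river: ρ → (-5,16,6)
ρ-cycle length = 16 (tail of 2 descent steps not counted)

16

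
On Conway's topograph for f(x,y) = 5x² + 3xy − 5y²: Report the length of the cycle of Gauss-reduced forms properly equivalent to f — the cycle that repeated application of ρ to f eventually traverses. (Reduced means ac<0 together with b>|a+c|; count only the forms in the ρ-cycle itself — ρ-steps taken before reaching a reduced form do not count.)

D = 109, ⌊√D⌋ = 10
river: ρ → (-5,7,3)
river: ρ → (3,5,-7)
river: ρ → (-7,9,1)
river: ρ → (1,9,-7)
river: ρ → (-7,5,3)
river: ρ → (3,7,-5)
river: ρ → (-5,3,5)
river: ρ → (5,7,-3)
river: ρ → (-3,5,7)
river: ρ → (7,9,-1)
river: ρ → (-1,9,7)
river: ρ → (7,5,-3)
river: ρ → (-3,7,5)
river: ρ → (5,3,-5)
ρ-cycle length = 14 (tail of 0 descent steps not counted)

14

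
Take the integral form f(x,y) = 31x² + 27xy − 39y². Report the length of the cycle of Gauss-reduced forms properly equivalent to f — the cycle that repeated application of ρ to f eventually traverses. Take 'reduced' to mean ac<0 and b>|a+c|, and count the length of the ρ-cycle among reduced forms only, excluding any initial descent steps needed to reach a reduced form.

D = 5565, ⌊√D⌋ = 74
river: ρ → (-39,51,19)
river: ρ → (19,63,-21)
river: ρ → (-21,63,19)
river: ρ → (19,51,-39)
river: ρ → (-39,27,31)
river: ρ → (31,35,-35)
river: ρ → (-35,35,31)
river: ρ → (31,27,-39)
ρ-cycle length = 8 (tail of 0 descent steps not counted)

8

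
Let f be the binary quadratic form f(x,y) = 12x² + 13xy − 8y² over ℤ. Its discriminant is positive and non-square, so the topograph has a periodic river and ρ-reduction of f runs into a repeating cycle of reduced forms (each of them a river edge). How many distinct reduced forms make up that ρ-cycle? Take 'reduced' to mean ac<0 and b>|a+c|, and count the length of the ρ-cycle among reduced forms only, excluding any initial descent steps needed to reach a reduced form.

D = 553, ⌊√D⌋ = 23
river: ρ → (-8,19,6)
river: ρ → (6,17,-11)
river: ρ → (-11,5,12)
river: ρ → (12,19,-4)
river: ρ → (-4,21,7)
river: ρ → (7,21,-4)
river: ρ → (-4,19,12)
river: ρ → (12,5,-11)
river: ρ → (-11,17,6)
river: ρ → (6,19,-8)
river: ρ → (-8,13,12)
river: ρ → (12,11,-9)
river: ρ → (-9,7,14)
river: ρ → (14,21,-2)
river: ρ → (-2,23,3)
river: ρ → (3,19,-16)
river: ρ → (-16,13,6)
river: ρ → (6,23,-1)
river: ρ → (-1,23,6)
river: ρ → (6,13,-16)
river: ρ → (-16,19,3)
river: ρ → (3,23,-2)
river: ρ → (-2,21,14)
river: ρ → (14,7,-9)
river: ρ → (-9,11,12)
river: ρ → (12,13,-8)
ρ-cycle length = 26 (tail of 0 descent steps not counted)

26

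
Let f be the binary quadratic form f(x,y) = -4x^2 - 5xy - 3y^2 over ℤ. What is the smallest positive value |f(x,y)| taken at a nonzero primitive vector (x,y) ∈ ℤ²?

translate: b→-3 (≡5 mod 8), so (4,5,3)→(4,-3,2)
flip: (4,-3,2)→(2,3,4)
translate: b→-1 (≡3 mod 4), so (2,3,4)→(2,-1,3)
reduced (well bottom): (2,-1,3) with a≤c, −a<b≤a
well minimum |f| = |-2| = 2 (negative-definite)

2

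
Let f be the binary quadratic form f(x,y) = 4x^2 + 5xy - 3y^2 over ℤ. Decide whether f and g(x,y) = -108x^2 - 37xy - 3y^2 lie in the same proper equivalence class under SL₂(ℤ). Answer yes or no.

D₁ = 73, D₂ = 73
river cycle of f (length 18): (-3, 7, 2), (2, 5, -6), (-6, 7, 1), (1, 7, -6), (-6, 5, 2), (2, 7, -3), (-3, 5, 4), (4, 3, -4), (-4, 5, 3), (3, 7, -2), … (8 more)
river cycle of g (length 18): (-3, 7, 2), (2, 5, -6), (-6, 7, 1), (1, 7, -6), (-6, 5, 2), (2, 7, -3), (-3, 5, 4), (4, 3, -4), (-4, 5, 3), (3, 7, -2), … (8 more)
cycles coincide ⇒ equivalent

yes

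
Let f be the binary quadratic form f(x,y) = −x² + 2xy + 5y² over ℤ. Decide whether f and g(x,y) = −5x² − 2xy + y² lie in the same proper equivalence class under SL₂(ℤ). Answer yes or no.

D₁ = 24, D₂ = 24
river cycle of f (length 2): (-1, 4, 2), (2, 4, -1)
river cycle of g (length 2): (1, 4, -2), (-2, 4, 1)
cycles differ ⇒ inequivalent

no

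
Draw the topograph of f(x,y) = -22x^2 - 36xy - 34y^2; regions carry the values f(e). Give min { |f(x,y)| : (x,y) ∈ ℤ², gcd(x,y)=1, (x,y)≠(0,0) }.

translate: b→-8 (≡36 mod 44), so (22,36,34)→(22,-8,20)
flip: (22,-8,20)→(20,8,22)
reduced (well bottom): (20,8,22) with a≤c, −a<b≤a
well minimum |f| = |-20| = 20 (negative-definite)

20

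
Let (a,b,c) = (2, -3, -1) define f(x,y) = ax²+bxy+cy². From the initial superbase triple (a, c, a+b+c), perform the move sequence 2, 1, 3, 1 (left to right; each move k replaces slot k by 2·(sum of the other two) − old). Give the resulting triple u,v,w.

start (2,-1,-2) = (f(1,0),f(0,1),f(1,1))
replace slot 2: 2·(2+(-2)) − (-1) = 1 → (2,1,-2)
replace slot 1: 2·(1+(-2)) − 2 = -4 → (-4,1,-2)
replace slot 3: 2·((-4)+1) − (-2) = -4 → (-4,1,-4)
replace slot 1: 2·(1+(-4)) − (-4) = -2 → (-2,1,-4)

-2,1,-4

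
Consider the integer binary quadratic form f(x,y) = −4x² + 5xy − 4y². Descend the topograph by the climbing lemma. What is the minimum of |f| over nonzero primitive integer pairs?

translate: b→3 (≡-5 mod 8), so (4,-5,4)→(4,3,3)
flip: (4,3,3)→(3,-3,4)
translate: b→3 (≡-3 mod 6), so (3,-3,4)→(3,3,4)
reduced (well bottom): (3,3,4) with a≤c, −a<b≤a
well minimum |f| = |-3| = 3 (negative-definite)

3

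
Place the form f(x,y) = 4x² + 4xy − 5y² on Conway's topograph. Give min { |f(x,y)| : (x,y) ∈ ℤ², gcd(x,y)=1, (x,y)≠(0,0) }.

river: ρ → (-5,6,3)
river: ρ → (3,6,-5)
river: ρ → (-5,4,4)
river: ρ → (4,4,-5)
closes: descent 0, river 4
min |a| on river = 3

3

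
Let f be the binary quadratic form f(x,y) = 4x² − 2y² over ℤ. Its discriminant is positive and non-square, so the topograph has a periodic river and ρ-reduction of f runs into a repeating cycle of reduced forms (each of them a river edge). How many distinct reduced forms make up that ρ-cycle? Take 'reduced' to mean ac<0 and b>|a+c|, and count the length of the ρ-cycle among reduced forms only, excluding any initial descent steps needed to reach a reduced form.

D = 32, ⌊√D⌋ = 5
descent: ρ → (-2,4,2)  [lands on river]
river: ρ → (2,4,-2)
ρ-cycle length = 2 (tail of 1 descent step not counted)

2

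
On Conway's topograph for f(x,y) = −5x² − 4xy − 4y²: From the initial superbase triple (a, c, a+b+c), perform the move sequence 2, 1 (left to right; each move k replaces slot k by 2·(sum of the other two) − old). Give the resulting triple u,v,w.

start (-5,-4,-13) = (f(1,0),f(0,1),f(1,1))
replace slot 2: 2·((-5)+(-13)) − (-4) = -32 → (-5,-32,-13)
replace slot 1: 2·((-32)+(-13)) − (-5) = -85 → (-85,-32,-13)

-85,-32,-13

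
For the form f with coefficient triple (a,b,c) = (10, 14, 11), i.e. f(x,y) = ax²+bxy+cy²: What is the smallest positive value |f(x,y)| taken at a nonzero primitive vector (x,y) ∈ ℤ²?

translate: b→-6 (≡14 mod 20), so (10,14,11)→(10,-6,7)
flip: (10,-6,7)→(7,6,10)
reduced (well bottom): (7,6,10) with a≤c, −a<b≤a
well minimum = a = 7

7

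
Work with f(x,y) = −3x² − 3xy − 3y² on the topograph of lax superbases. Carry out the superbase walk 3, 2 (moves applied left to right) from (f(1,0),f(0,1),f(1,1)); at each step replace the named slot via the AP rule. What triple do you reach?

start (-3,-3,-9) = (f(1,0),f(0,1),f(1,1))
replace slot 3: 2·((-3)+(-3)) − (-9) = -3 → (-3,-3,-3)
replace slot 2: 2·((-3)+(-3)) − (-3) = -9 → (-3,-9,-3)

-3,-9,-3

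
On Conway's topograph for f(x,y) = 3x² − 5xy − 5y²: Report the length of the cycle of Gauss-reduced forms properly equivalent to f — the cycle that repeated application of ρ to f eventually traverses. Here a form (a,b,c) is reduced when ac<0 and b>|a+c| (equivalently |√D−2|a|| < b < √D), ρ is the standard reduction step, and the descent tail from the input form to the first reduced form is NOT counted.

D = 85, ⌊√D⌋ = 9
descent: ρ → (-5,5,3)  [lands on river]
river: ρ → (3,7,-3)
river: ρ → (-3,5,5)
river: ρ → (5,5,-3)
river: ρ → (-3,7,3)
river: ρ → (3,5,-5)
ρ-cycle length = 6 (tail of 1 descent step not counted)

6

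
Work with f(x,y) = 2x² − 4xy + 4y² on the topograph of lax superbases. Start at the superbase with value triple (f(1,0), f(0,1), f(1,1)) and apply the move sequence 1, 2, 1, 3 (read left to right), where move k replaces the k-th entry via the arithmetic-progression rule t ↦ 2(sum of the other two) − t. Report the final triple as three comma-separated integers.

start (2,4,2) = (f(1,0),f(0,1),f(1,1))
replace slot 1: 2·(4+2) − 2 = 10 → (10,4,2)
replace slot 2: 2·(10+2) − 4 = 20 → (10,20,2)
replace slot 1: 2·(20+2) − 10 = 34 → (34,20,2)
replace slot 3: 2·(34+20) − 2 = 106 → (34,20,106)

34,20,106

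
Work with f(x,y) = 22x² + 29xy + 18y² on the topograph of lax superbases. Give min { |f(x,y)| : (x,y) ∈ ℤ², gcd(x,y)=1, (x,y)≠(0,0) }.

translate: b→-15 (≡29 mod 44), so (22,29,18)→(22,-15,11)
flip: (22,-15,11)→(11,15,22)
translate: b→-7 (≡15 mod 22), so (11,15,22)→(11,-7,18)
reduced (well bottom): (11,-7,18) with a≤c, −a<b≤a
well minimum = a = 11

11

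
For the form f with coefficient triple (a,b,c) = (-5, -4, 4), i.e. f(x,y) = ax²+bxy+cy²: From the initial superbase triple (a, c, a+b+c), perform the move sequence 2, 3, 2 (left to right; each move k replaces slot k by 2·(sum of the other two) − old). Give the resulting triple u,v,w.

start (-5,4,-5) = (f(1,0),f(0,1),f(1,1))
replace slot 2: 2·((-5)+(-5)) − 4 = -24 → (-5,-24,-5)
replace slot 3: 2·((-5)+(-24)) − (-5) = -53 → (-5,-24,-53)
replace slot 2: 2·((-5)+(-53)) − (-24) = -92 → (-5,-92,-53)

-5,-92,-53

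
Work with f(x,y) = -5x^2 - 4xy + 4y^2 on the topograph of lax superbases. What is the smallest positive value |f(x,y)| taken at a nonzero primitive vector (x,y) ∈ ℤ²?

descent: ρ → (4,4,-5)  [lands on river]
river: ρ → (-5,6,3)
river: ρ → (3,6,-5)
river: ρ → (-5,4,4)
closes: descent 1, river 4
min |a| on river = 3

3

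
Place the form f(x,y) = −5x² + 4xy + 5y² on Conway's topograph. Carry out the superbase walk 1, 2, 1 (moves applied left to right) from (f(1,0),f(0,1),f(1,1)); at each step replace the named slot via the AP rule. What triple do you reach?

start (-5,5,4) = (f(1,0),f(0,1),f(1,1))
replace slot 1: 2·(5+4) − (-5) = 23 → (23,5,4)
replace slot 2: 2·(23+4) − 5 = 49 → (23,49,4)
replace slot 1: 2·(49+4) − 23 = 83 → (83,49,4)

83,49,4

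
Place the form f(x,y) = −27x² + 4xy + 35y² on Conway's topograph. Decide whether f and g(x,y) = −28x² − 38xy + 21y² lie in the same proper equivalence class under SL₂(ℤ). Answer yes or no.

D₁ = 3796, D₂ = 3796
river cycle of f (length 54): (-27, 58, 4), (4, 54, -55), (-55, 56, 3), (3, 58, -36), (-36, 14, 25), (25, 36, -25), (-25, 14, 36), (36, 58, -3), (-3, 56, 55), (55, 54, -4), … (44 more)
river cycle of g (length 66): (21, 38, -28), (-28, 18, 31), (31, 44, -15), (-15, 46, 28), (28, 10, -33), (-33, 56, 5), (5, 54, -44), (-44, 34, 15), (15, 56, -11), (-11, 54, 20), … (56 more)
cycles differ ⇒ inequivalent

no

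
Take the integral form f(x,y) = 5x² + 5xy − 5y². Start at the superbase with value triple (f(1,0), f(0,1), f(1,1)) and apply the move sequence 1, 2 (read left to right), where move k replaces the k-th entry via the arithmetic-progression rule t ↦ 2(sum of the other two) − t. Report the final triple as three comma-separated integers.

start (5,-5,5) = (f(1,0),f(0,1),f(1,1))
replace slot 1: 2·((-5)+5) − 5 = -5 → (-5,-5,5)
replace slot 2: 2·((-5)+5) − (-5) = 5 → (-5,5,5)

-5,5,5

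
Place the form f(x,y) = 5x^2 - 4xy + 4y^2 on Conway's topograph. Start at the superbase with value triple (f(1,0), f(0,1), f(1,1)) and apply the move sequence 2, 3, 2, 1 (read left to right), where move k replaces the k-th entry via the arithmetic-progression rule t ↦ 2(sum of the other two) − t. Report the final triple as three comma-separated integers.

start (5,4,5) = (f(1,0),f(0,1),f(1,1))
replace slot 2: 2·(5+5) − 4 = 16 → (5,16,5)
replace slot 3: 2·(5+16) − 5 = 37 → (5,16,37)
replace slot 2: 2·(5+37) − 16 = 68 → (5,68,37)
replace slot 1: 2·(68+37) − 5 = 205 → (205,68,37)

205,68,37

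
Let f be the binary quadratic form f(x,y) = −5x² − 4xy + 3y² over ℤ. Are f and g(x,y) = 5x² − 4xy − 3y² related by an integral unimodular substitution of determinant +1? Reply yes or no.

D₁ = 76, D₂ = 76
river cycle of f (length 6): (3, 4, -5), (-5, 6, 2), (2, 6, -5), (-5, 4, 3), (3, 8, -1), (-1, 8, 3)
river cycle of g (length 6): (-3, 4, 5), (5, 6, -2), (-2, 6, 5), (5, 4, -3), (-3, 8, 1), (1, 8, -3)
cycles differ ⇒ inequivalent

no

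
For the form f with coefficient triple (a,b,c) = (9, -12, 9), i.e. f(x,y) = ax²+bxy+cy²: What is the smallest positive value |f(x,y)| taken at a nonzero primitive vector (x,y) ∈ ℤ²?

translate: b→6 (≡-12 mod 18), so (9,-12,9)→(9,6,6)
flip: (9,6,6)→(6,-6,9)
translate: b→6 (≡-6 mod 12), so (6,-6,9)→(6,6,9)
reduced (well bottom): (6,6,9) with a≤c, −a<b≤a
well minimum = a = 6

6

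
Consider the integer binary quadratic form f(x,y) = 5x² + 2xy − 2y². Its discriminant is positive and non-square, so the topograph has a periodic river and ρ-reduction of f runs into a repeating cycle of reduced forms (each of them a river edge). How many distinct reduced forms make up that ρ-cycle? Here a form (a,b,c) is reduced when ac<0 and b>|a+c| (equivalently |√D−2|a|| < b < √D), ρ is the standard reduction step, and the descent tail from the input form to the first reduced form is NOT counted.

D = 44, ⌊√D⌋ = 6
descent: ρ → (-2,6,1)  [lands on river]
river: ρ → (1,6,-2)
ρ-cycle length = 2 (tail of 1 descent step not counted)

2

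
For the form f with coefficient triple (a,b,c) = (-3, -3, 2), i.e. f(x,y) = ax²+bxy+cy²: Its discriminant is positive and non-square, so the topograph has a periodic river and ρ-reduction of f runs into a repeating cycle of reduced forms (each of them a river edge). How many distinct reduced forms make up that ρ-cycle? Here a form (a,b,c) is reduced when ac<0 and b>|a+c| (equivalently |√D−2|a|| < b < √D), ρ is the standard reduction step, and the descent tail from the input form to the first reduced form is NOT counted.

D = 33, ⌊√D⌋ = 5
descent: ρ → (2,3,-3)  [lands on river]
river: ρ → (-3,3,2)
river: ρ → (2,5,-1)
river: ρ → (-1,5,2)
ρ-cycle length = 4 (tail of 1 descent step not counted)

4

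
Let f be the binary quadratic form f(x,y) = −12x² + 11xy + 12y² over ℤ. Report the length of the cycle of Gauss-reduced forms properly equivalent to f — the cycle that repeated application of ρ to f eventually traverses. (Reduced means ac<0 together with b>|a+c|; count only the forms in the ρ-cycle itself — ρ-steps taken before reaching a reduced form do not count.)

D = 697, ⌊√D⌋ = 26
river: ρ → (12,13,-11)
river: ρ → (-11,9,14)
river: ρ → (14,19,-6)
river: ρ → (-6,17,17)
river: ρ → (17,17,-6)
river: ρ → (-6,19,14)
river: ρ → (14,9,-11)
river: ρ → (-11,13,12)
river: ρ → (12,11,-12)
river: ρ → (-12,13,11)
river: ρ → (11,9,-14)
river: ρ → (-14,19,6)
river: ρ → (6,17,-17)
river: ρ → (-17,17,6)
river: ρ → (6,19,-14)
river: ρ → (-14,9,11)
river: ρ → (11,13,-12)
river: ρ → (-12,11,12)
ρ-cycle length = 18 (tail of 0 descent steps not counted)

18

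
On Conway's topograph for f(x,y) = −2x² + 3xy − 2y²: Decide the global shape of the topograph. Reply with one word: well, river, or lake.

D = b²−4ac = 3² − 4·(-2)·(-2) = -7
D < 0 ⇒ definite ⇒ every region one sign ⇒ single well

well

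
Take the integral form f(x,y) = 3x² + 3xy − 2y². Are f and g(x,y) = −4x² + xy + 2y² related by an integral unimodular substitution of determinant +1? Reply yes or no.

D₁ = 33, D₂ = 33
river cycle of f (length 4): (-2, 5, 1), (1, 5, -2), (-2, 3, 3), (3, 3, -2)
river cycle of g (length 4): (2, 3, -3), (-3, 3, 2), (2, 5, -1), (-1, 5, 2)
cycles differ ⇒ inequivalent

no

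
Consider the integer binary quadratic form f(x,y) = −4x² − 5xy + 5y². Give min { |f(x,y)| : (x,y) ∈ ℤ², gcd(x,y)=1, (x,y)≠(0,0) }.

descent: ρ → (5,5,-4)  [lands on river]
river: ρ → (-4,3,6)
river: ρ → (6,9,-1)
river: ρ → (-1,9,6)
river: ρ → (6,3,-4)
river: ρ → (-4,5,5)
closes: descent 1, river 6
min |a| on river = 1

1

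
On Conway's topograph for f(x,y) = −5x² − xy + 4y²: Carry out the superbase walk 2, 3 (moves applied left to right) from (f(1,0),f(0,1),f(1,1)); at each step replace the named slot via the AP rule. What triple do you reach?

start (-5,4,-2) = (f(1,0),f(0,1),f(1,1))
replace slot 2: 2·((-5)+(-2)) − 4 = -18 → (-5,-18,-2)
replace slot 3: 2·((-5)+(-18)) − (-2) = -44 → (-5,-18,-44)

-5,-18,-44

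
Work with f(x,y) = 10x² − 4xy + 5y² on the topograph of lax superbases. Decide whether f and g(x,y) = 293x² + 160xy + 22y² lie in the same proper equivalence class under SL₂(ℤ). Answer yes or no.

D₁ = -184, D₂ = -184
f: flip: (10,-4,5)→(5,4,10)
f: reduced (well bottom): (5,4,10) with a≤c, −a<b≤a
g: flip: (293,160,22)→(22,-160,293)
g: translate: b→16 (≡-160 mod 44), so (22,-160,293)→(22,16,5)
g: flip: (22,16,5)→(5,-16,22)
g: translate: b→4 (≡-16 mod 10), so (5,-16,22)→(5,4,10)
g: reduced (well bottom): (5,4,10) with a≤c, −a<b≤a
reduced forms (5, 4, 10) vs (5, 4, 10) ⇒ equivalent

yes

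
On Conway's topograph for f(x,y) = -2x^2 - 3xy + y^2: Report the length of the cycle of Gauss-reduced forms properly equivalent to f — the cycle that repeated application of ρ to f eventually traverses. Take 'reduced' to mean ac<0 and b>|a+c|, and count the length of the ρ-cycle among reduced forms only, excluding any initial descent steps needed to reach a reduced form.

D = 17, ⌊√D⌋ = 4
descent: ρ → (1,3,-2)  [lands on river]
river: ρ → (-2,1,2)
river: ρ → (2,3,-1)
river: ρ → (-1,3,2)
river: ρ → (2,1,-2)
river: ρ → (-2,3,1)
ρ-cycle length = 6 (tail of 1 descent step not counted)

6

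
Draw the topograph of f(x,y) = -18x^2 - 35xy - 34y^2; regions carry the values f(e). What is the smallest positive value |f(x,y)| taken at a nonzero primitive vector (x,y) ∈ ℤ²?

translate: b→-1 (≡35 mod 36), so (18,35,34)→(18,-1,17)
flip: (18,-1,17)→(17,1,18)
reduced (well bottom): (17,1,18) with a≤c, −a<b≤a
well minimum |f| = |-17| = 17 (negative-definite)

17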